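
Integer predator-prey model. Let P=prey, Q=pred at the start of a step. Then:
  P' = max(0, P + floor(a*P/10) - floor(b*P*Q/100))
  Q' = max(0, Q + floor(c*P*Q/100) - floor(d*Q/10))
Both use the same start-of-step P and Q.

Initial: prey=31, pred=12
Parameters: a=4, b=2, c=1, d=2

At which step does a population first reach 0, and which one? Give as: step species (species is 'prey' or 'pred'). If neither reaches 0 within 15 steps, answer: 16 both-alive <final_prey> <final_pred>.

Answer: 16 both-alive 4 13

Derivation:
Step 1: prey: 31+12-7=36; pred: 12+3-2=13
Step 2: prey: 36+14-9=41; pred: 13+4-2=15
Step 3: prey: 41+16-12=45; pred: 15+6-3=18
Step 4: prey: 45+18-16=47; pred: 18+8-3=23
Step 5: prey: 47+18-21=44; pred: 23+10-4=29
Step 6: prey: 44+17-25=36; pred: 29+12-5=36
Step 7: prey: 36+14-25=25; pred: 36+12-7=41
Step 8: prey: 25+10-20=15; pred: 41+10-8=43
Step 9: prey: 15+6-12=9; pred: 43+6-8=41
Step 10: prey: 9+3-7=5; pred: 41+3-8=36
Step 11: prey: 5+2-3=4; pred: 36+1-7=30
Step 12: prey: 4+1-2=3; pred: 30+1-6=25
Step 13: prey: 3+1-1=3; pred: 25+0-5=20
Step 14: prey: 3+1-1=3; pred: 20+0-4=16
Step 15: prey: 3+1-0=4; pred: 16+0-3=13
No extinction within 15 steps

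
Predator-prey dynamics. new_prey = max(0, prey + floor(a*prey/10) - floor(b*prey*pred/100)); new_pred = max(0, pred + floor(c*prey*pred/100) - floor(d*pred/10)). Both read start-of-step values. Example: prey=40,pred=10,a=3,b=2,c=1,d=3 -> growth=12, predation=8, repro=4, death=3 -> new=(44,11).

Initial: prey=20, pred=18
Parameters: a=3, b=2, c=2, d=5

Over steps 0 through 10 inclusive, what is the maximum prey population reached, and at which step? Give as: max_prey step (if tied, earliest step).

Answer: 43 10

Derivation:
Step 1: prey: 20+6-7=19; pred: 18+7-9=16
Step 2: prey: 19+5-6=18; pred: 16+6-8=14
Step 3: prey: 18+5-5=18; pred: 14+5-7=12
Step 4: prey: 18+5-4=19; pred: 12+4-6=10
Step 5: prey: 19+5-3=21; pred: 10+3-5=8
Step 6: prey: 21+6-3=24; pred: 8+3-4=7
Step 7: prey: 24+7-3=28; pred: 7+3-3=7
Step 8: prey: 28+8-3=33; pred: 7+3-3=7
Step 9: prey: 33+9-4=38; pred: 7+4-3=8
Step 10: prey: 38+11-6=43; pred: 8+6-4=10
Max prey = 43 at step 10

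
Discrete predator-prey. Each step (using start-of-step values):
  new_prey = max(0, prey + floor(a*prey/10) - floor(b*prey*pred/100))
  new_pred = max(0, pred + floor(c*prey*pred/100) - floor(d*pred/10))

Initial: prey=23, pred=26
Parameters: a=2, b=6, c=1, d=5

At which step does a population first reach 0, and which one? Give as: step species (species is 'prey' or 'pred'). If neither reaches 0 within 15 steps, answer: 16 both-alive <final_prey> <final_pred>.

Step 1: prey: 23+4-35=0; pred: 26+5-13=18
First extinction: prey at step 1

Answer: 1 prey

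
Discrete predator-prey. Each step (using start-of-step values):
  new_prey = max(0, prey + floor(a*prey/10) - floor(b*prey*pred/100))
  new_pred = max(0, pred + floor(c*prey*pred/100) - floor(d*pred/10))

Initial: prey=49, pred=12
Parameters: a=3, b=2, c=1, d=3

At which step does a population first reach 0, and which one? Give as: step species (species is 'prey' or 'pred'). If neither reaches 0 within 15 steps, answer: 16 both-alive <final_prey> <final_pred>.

Answer: 16 both-alive 12 5

Derivation:
Step 1: prey: 49+14-11=52; pred: 12+5-3=14
Step 2: prey: 52+15-14=53; pred: 14+7-4=17
Step 3: prey: 53+15-18=50; pred: 17+9-5=21
Step 4: prey: 50+15-21=44; pred: 21+10-6=25
Step 5: prey: 44+13-22=35; pred: 25+11-7=29
Step 6: prey: 35+10-20=25; pred: 29+10-8=31
Step 7: prey: 25+7-15=17; pred: 31+7-9=29
Step 8: prey: 17+5-9=13; pred: 29+4-8=25
Step 9: prey: 13+3-6=10; pred: 25+3-7=21
Step 10: prey: 10+3-4=9; pred: 21+2-6=17
Step 11: prey: 9+2-3=8; pred: 17+1-5=13
Step 12: prey: 8+2-2=8; pred: 13+1-3=11
Step 13: prey: 8+2-1=9; pred: 11+0-3=8
Step 14: prey: 9+2-1=10; pred: 8+0-2=6
Step 15: prey: 10+3-1=12; pred: 6+0-1=5
No extinction within 15 steps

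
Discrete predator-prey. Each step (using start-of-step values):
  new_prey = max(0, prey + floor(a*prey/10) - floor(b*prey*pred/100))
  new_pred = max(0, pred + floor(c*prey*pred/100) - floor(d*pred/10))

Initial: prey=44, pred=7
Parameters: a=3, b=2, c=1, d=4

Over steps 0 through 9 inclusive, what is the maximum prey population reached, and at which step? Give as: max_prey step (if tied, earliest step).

Step 1: prey: 44+13-6=51; pred: 7+3-2=8
Step 2: prey: 51+15-8=58; pred: 8+4-3=9
Step 3: prey: 58+17-10=65; pred: 9+5-3=11
Step 4: prey: 65+19-14=70; pred: 11+7-4=14
Step 5: prey: 70+21-19=72; pred: 14+9-5=18
Step 6: prey: 72+21-25=68; pred: 18+12-7=23
Step 7: prey: 68+20-31=57; pred: 23+15-9=29
Step 8: prey: 57+17-33=41; pred: 29+16-11=34
Step 9: prey: 41+12-27=26; pred: 34+13-13=34
Max prey = 72 at step 5

Answer: 72 5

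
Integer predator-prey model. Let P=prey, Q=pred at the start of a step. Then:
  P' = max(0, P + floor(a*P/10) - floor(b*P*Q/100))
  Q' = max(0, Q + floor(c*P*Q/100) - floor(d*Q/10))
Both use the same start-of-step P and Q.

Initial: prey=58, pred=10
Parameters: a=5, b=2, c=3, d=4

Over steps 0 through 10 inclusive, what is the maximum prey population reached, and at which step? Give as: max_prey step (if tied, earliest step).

Step 1: prey: 58+29-11=76; pred: 10+17-4=23
Step 2: prey: 76+38-34=80; pred: 23+52-9=66
Step 3: prey: 80+40-105=15; pred: 66+158-26=198
Step 4: prey: 15+7-59=0; pred: 198+89-79=208
Step 5: prey: 0+0-0=0; pred: 208+0-83=125
Step 6: prey: 0+0-0=0; pred: 125+0-50=75
Step 7: prey: 0+0-0=0; pred: 75+0-30=45
Step 8: prey: 0+0-0=0; pred: 45+0-18=27
Step 9: prey: 0+0-0=0; pred: 27+0-10=17
Step 10: prey: 0+0-0=0; pred: 17+0-6=11
Max prey = 80 at step 2

Answer: 80 2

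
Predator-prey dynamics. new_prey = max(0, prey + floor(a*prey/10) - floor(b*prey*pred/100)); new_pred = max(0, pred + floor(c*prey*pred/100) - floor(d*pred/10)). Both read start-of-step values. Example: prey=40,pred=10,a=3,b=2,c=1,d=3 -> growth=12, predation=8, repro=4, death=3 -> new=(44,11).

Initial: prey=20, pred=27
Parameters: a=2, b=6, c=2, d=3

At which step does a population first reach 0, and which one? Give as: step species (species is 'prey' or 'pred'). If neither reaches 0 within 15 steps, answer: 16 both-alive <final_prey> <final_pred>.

Answer: 1 prey

Derivation:
Step 1: prey: 20+4-32=0; pred: 27+10-8=29
First extinction: prey at step 1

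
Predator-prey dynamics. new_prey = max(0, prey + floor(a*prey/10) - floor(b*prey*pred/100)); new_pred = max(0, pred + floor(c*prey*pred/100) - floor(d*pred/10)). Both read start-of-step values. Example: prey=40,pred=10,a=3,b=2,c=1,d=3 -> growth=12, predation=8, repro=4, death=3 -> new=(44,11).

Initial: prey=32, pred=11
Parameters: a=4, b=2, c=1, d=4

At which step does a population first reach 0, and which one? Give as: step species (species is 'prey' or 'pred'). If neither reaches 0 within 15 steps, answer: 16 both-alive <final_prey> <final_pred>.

Step 1: prey: 32+12-7=37; pred: 11+3-4=10
Step 2: prey: 37+14-7=44; pred: 10+3-4=9
Step 3: prey: 44+17-7=54; pred: 9+3-3=9
Step 4: prey: 54+21-9=66; pred: 9+4-3=10
Step 5: prey: 66+26-13=79; pred: 10+6-4=12
Step 6: prey: 79+31-18=92; pred: 12+9-4=17
Step 7: prey: 92+36-31=97; pred: 17+15-6=26
Step 8: prey: 97+38-50=85; pred: 26+25-10=41
Step 9: prey: 85+34-69=50; pred: 41+34-16=59
Step 10: prey: 50+20-59=11; pred: 59+29-23=65
Step 11: prey: 11+4-14=1; pred: 65+7-26=46
Step 12: prey: 1+0-0=1; pred: 46+0-18=28
Step 13: prey: 1+0-0=1; pred: 28+0-11=17
Step 14: prey: 1+0-0=1; pred: 17+0-6=11
Step 15: prey: 1+0-0=1; pred: 11+0-4=7
No extinction within 15 steps

Answer: 16 both-alive 1 7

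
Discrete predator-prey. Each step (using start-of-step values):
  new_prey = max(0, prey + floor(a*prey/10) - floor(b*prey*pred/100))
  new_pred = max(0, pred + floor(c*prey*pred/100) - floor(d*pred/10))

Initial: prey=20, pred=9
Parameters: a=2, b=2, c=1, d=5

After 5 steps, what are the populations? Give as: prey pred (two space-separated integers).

Step 1: prey: 20+4-3=21; pred: 9+1-4=6
Step 2: prey: 21+4-2=23; pred: 6+1-3=4
Step 3: prey: 23+4-1=26; pred: 4+0-2=2
Step 4: prey: 26+5-1=30; pred: 2+0-1=1
Step 5: prey: 30+6-0=36; pred: 1+0-0=1

Answer: 36 1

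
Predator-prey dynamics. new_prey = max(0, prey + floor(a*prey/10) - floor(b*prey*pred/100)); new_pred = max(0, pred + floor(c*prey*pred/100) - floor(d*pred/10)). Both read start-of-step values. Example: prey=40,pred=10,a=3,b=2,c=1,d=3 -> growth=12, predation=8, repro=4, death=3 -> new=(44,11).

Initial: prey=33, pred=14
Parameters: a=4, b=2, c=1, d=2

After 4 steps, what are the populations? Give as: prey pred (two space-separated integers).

Step 1: prey: 33+13-9=37; pred: 14+4-2=16
Step 2: prey: 37+14-11=40; pred: 16+5-3=18
Step 3: prey: 40+16-14=42; pred: 18+7-3=22
Step 4: prey: 42+16-18=40; pred: 22+9-4=27

Answer: 40 27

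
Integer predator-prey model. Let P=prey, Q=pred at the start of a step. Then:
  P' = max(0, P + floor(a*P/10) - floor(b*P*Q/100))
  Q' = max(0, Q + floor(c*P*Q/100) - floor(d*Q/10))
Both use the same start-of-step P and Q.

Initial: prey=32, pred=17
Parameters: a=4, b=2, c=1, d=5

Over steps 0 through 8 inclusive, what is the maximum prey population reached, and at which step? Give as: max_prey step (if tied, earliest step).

Step 1: prey: 32+12-10=34; pred: 17+5-8=14
Step 2: prey: 34+13-9=38; pred: 14+4-7=11
Step 3: prey: 38+15-8=45; pred: 11+4-5=10
Step 4: prey: 45+18-9=54; pred: 10+4-5=9
Step 5: prey: 54+21-9=66; pred: 9+4-4=9
Step 6: prey: 66+26-11=81; pred: 9+5-4=10
Step 7: prey: 81+32-16=97; pred: 10+8-5=13
Step 8: prey: 97+38-25=110; pred: 13+12-6=19
Max prey = 110 at step 8

Answer: 110 8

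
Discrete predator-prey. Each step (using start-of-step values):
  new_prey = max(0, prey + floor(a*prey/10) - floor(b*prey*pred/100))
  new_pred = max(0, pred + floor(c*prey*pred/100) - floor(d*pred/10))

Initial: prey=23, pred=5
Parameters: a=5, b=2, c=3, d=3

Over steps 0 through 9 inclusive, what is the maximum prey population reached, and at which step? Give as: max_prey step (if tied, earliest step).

Answer: 60 4

Derivation:
Step 1: prey: 23+11-2=32; pred: 5+3-1=7
Step 2: prey: 32+16-4=44; pred: 7+6-2=11
Step 3: prey: 44+22-9=57; pred: 11+14-3=22
Step 4: prey: 57+28-25=60; pred: 22+37-6=53
Step 5: prey: 60+30-63=27; pred: 53+95-15=133
Step 6: prey: 27+13-71=0; pred: 133+107-39=201
Step 7: prey: 0+0-0=0; pred: 201+0-60=141
Step 8: prey: 0+0-0=0; pred: 141+0-42=99
Step 9: prey: 0+0-0=0; pred: 99+0-29=70
Max prey = 60 at step 4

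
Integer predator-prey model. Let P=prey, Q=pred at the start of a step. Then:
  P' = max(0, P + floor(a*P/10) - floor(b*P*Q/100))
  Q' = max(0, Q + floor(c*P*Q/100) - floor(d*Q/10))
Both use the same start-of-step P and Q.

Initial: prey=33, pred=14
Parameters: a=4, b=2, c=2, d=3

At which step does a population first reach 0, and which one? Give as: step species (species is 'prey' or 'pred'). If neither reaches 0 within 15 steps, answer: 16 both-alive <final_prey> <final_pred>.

Step 1: prey: 33+13-9=37; pred: 14+9-4=19
Step 2: prey: 37+14-14=37; pred: 19+14-5=28
Step 3: prey: 37+14-20=31; pred: 28+20-8=40
Step 4: prey: 31+12-24=19; pred: 40+24-12=52
Step 5: prey: 19+7-19=7; pred: 52+19-15=56
Step 6: prey: 7+2-7=2; pred: 56+7-16=47
Step 7: prey: 2+0-1=1; pred: 47+1-14=34
Step 8: prey: 1+0-0=1; pred: 34+0-10=24
Step 9: prey: 1+0-0=1; pred: 24+0-7=17
Step 10: prey: 1+0-0=1; pred: 17+0-5=12
Step 11: prey: 1+0-0=1; pred: 12+0-3=9
Step 12: prey: 1+0-0=1; pred: 9+0-2=7
Step 13: prey: 1+0-0=1; pred: 7+0-2=5
Step 14: prey: 1+0-0=1; pred: 5+0-1=4
Step 15: prey: 1+0-0=1; pred: 4+0-1=3
No extinction within 15 steps

Answer: 16 both-alive 1 3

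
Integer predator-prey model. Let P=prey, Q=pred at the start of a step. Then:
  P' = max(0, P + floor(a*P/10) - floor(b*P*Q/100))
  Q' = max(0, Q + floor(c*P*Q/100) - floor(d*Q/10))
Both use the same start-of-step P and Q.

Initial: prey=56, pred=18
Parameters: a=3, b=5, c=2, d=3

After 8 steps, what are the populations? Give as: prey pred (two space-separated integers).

Step 1: prey: 56+16-50=22; pred: 18+20-5=33
Step 2: prey: 22+6-36=0; pred: 33+14-9=38
Step 3: prey: 0+0-0=0; pred: 38+0-11=27
Step 4: prey: 0+0-0=0; pred: 27+0-8=19
Step 5: prey: 0+0-0=0; pred: 19+0-5=14
Step 6: prey: 0+0-0=0; pred: 14+0-4=10
Step 7: prey: 0+0-0=0; pred: 10+0-3=7
Step 8: prey: 0+0-0=0; pred: 7+0-2=5

Answer: 0 5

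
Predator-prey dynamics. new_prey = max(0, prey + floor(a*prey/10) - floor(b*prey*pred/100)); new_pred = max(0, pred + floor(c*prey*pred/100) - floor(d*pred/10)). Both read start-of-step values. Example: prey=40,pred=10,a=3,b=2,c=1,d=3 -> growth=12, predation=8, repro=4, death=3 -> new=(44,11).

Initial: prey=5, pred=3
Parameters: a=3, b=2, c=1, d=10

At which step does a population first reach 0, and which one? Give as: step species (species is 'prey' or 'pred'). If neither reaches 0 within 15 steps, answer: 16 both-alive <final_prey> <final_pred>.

Step 1: prey: 5+1-0=6; pred: 3+0-3=0
First extinction: pred at step 1

Answer: 1 pred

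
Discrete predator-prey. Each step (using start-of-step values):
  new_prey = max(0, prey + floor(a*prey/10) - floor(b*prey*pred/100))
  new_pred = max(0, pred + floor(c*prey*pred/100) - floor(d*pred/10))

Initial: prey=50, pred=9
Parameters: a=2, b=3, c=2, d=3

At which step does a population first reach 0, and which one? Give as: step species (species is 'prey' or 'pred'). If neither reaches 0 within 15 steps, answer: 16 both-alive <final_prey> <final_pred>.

Answer: 5 prey

Derivation:
Step 1: prey: 50+10-13=47; pred: 9+9-2=16
Step 2: prey: 47+9-22=34; pred: 16+15-4=27
Step 3: prey: 34+6-27=13; pred: 27+18-8=37
Step 4: prey: 13+2-14=1; pred: 37+9-11=35
Step 5: prey: 1+0-1=0; pred: 35+0-10=25
First extinction: prey at step 5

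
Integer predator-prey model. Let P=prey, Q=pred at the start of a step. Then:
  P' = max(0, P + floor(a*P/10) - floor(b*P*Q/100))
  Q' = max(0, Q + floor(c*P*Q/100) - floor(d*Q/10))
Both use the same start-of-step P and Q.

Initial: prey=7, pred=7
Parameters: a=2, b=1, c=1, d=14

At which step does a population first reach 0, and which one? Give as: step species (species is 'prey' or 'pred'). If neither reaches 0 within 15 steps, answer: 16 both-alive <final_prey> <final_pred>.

Answer: 1 pred

Derivation:
Step 1: prey: 7+1-0=8; pred: 7+0-9=0
First extinction: pred at step 1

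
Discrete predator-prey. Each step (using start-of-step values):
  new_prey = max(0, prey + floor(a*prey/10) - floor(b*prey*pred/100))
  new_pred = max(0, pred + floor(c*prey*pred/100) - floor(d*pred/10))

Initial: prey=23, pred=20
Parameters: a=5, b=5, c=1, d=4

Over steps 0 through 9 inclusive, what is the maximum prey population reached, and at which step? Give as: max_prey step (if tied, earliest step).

Answer: 52 9

Derivation:
Step 1: prey: 23+11-23=11; pred: 20+4-8=16
Step 2: prey: 11+5-8=8; pred: 16+1-6=11
Step 3: prey: 8+4-4=8; pred: 11+0-4=7
Step 4: prey: 8+4-2=10; pred: 7+0-2=5
Step 5: prey: 10+5-2=13; pred: 5+0-2=3
Step 6: prey: 13+6-1=18; pred: 3+0-1=2
Step 7: prey: 18+9-1=26; pred: 2+0-0=2
Step 8: prey: 26+13-2=37; pred: 2+0-0=2
Step 9: prey: 37+18-3=52; pred: 2+0-0=2
Max prey = 52 at step 9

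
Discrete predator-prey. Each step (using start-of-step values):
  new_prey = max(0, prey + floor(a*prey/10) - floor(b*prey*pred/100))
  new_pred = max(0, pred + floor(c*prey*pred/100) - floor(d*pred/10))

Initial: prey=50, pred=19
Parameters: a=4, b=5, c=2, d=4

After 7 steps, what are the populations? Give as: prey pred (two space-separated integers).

Step 1: prey: 50+20-47=23; pred: 19+19-7=31
Step 2: prey: 23+9-35=0; pred: 31+14-12=33
Step 3: prey: 0+0-0=0; pred: 33+0-13=20
Step 4: prey: 0+0-0=0; pred: 20+0-8=12
Step 5: prey: 0+0-0=0; pred: 12+0-4=8
Step 6: prey: 0+0-0=0; pred: 8+0-3=5
Step 7: prey: 0+0-0=0; pred: 5+0-2=3

Answer: 0 3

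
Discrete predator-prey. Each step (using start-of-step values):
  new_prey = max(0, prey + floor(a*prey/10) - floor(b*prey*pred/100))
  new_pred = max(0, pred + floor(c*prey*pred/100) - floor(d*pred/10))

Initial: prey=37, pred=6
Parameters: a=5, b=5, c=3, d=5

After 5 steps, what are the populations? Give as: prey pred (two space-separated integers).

Step 1: prey: 37+18-11=44; pred: 6+6-3=9
Step 2: prey: 44+22-19=47; pred: 9+11-4=16
Step 3: prey: 47+23-37=33; pred: 16+22-8=30
Step 4: prey: 33+16-49=0; pred: 30+29-15=44
Step 5: prey: 0+0-0=0; pred: 44+0-22=22

Answer: 0 22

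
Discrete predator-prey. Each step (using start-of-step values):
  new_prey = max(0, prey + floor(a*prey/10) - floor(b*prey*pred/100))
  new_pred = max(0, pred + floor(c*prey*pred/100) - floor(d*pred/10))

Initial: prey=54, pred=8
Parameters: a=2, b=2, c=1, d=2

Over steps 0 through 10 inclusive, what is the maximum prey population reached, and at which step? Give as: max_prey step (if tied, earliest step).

Step 1: prey: 54+10-8=56; pred: 8+4-1=11
Step 2: prey: 56+11-12=55; pred: 11+6-2=15
Step 3: prey: 55+11-16=50; pred: 15+8-3=20
Step 4: prey: 50+10-20=40; pred: 20+10-4=26
Step 5: prey: 40+8-20=28; pred: 26+10-5=31
Step 6: prey: 28+5-17=16; pred: 31+8-6=33
Step 7: prey: 16+3-10=9; pred: 33+5-6=32
Step 8: prey: 9+1-5=5; pred: 32+2-6=28
Step 9: prey: 5+1-2=4; pred: 28+1-5=24
Step 10: prey: 4+0-1=3; pred: 24+0-4=20
Max prey = 56 at step 1

Answer: 56 1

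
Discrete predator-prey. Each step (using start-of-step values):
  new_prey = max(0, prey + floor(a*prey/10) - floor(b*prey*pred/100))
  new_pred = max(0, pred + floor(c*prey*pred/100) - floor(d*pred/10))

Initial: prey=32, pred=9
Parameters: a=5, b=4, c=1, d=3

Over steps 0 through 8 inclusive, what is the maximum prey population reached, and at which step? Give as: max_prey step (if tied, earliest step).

Answer: 50 4

Derivation:
Step 1: prey: 32+16-11=37; pred: 9+2-2=9
Step 2: prey: 37+18-13=42; pred: 9+3-2=10
Step 3: prey: 42+21-16=47; pred: 10+4-3=11
Step 4: prey: 47+23-20=50; pred: 11+5-3=13
Step 5: prey: 50+25-26=49; pred: 13+6-3=16
Step 6: prey: 49+24-31=42; pred: 16+7-4=19
Step 7: prey: 42+21-31=32; pred: 19+7-5=21
Step 8: prey: 32+16-26=22; pred: 21+6-6=21
Max prey = 50 at step 4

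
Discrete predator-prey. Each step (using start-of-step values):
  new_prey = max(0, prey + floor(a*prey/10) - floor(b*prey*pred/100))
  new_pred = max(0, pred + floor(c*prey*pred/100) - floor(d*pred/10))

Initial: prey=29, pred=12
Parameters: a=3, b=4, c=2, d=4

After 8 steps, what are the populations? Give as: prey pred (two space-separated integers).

Answer: 9 3

Derivation:
Step 1: prey: 29+8-13=24; pred: 12+6-4=14
Step 2: prey: 24+7-13=18; pred: 14+6-5=15
Step 3: prey: 18+5-10=13; pred: 15+5-6=14
Step 4: prey: 13+3-7=9; pred: 14+3-5=12
Step 5: prey: 9+2-4=7; pred: 12+2-4=10
Step 6: prey: 7+2-2=7; pred: 10+1-4=7
Step 7: prey: 7+2-1=8; pred: 7+0-2=5
Step 8: prey: 8+2-1=9; pred: 5+0-2=3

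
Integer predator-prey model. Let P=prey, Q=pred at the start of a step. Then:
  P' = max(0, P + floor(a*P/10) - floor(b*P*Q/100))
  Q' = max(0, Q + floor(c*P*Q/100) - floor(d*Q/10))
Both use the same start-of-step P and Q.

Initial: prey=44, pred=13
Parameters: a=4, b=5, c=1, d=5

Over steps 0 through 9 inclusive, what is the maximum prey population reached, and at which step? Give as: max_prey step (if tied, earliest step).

Answer: 73 9

Derivation:
Step 1: prey: 44+17-28=33; pred: 13+5-6=12
Step 2: prey: 33+13-19=27; pred: 12+3-6=9
Step 3: prey: 27+10-12=25; pred: 9+2-4=7
Step 4: prey: 25+10-8=27; pred: 7+1-3=5
Step 5: prey: 27+10-6=31; pred: 5+1-2=4
Step 6: prey: 31+12-6=37; pred: 4+1-2=3
Step 7: prey: 37+14-5=46; pred: 3+1-1=3
Step 8: prey: 46+18-6=58; pred: 3+1-1=3
Step 9: prey: 58+23-8=73; pred: 3+1-1=3
Max prey = 73 at step 9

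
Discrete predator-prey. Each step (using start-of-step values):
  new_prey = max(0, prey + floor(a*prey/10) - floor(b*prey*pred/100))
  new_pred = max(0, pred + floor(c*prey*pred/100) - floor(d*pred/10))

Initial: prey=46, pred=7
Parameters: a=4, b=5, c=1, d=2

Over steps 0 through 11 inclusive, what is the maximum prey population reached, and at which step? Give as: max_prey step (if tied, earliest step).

Step 1: prey: 46+18-16=48; pred: 7+3-1=9
Step 2: prey: 48+19-21=46; pred: 9+4-1=12
Step 3: prey: 46+18-27=37; pred: 12+5-2=15
Step 4: prey: 37+14-27=24; pred: 15+5-3=17
Step 5: prey: 24+9-20=13; pred: 17+4-3=18
Step 6: prey: 13+5-11=7; pred: 18+2-3=17
Step 7: prey: 7+2-5=4; pred: 17+1-3=15
Step 8: prey: 4+1-3=2; pred: 15+0-3=12
Step 9: prey: 2+0-1=1; pred: 12+0-2=10
Step 10: prey: 1+0-0=1; pred: 10+0-2=8
Step 11: prey: 1+0-0=1; pred: 8+0-1=7
Max prey = 48 at step 1

Answer: 48 1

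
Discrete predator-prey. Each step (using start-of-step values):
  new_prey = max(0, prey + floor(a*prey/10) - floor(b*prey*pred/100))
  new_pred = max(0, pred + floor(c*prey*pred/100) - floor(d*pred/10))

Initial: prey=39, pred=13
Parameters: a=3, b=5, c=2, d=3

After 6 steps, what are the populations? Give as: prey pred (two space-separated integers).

Answer: 0 7

Derivation:
Step 1: prey: 39+11-25=25; pred: 13+10-3=20
Step 2: prey: 25+7-25=7; pred: 20+10-6=24
Step 3: prey: 7+2-8=1; pred: 24+3-7=20
Step 4: prey: 1+0-1=0; pred: 20+0-6=14
Step 5: prey: 0+0-0=0; pred: 14+0-4=10
Step 6: prey: 0+0-0=0; pred: 10+0-3=7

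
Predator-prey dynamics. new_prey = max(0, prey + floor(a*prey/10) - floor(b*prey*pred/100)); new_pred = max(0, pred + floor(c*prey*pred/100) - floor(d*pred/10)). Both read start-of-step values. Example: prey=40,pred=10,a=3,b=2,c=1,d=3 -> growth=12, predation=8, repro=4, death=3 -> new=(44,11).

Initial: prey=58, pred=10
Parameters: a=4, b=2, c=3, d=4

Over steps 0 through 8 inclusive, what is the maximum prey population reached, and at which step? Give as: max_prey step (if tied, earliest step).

Step 1: prey: 58+23-11=70; pred: 10+17-4=23
Step 2: prey: 70+28-32=66; pred: 23+48-9=62
Step 3: prey: 66+26-81=11; pred: 62+122-24=160
Step 4: prey: 11+4-35=0; pred: 160+52-64=148
Step 5: prey: 0+0-0=0; pred: 148+0-59=89
Step 6: prey: 0+0-0=0; pred: 89+0-35=54
Step 7: prey: 0+0-0=0; pred: 54+0-21=33
Step 8: prey: 0+0-0=0; pred: 33+0-13=20
Max prey = 70 at step 1

Answer: 70 1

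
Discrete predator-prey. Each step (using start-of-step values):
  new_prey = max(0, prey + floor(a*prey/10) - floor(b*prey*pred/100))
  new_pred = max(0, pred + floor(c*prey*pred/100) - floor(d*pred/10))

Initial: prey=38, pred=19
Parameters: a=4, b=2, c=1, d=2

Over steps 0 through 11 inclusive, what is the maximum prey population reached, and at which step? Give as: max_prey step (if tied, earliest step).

Step 1: prey: 38+15-14=39; pred: 19+7-3=23
Step 2: prey: 39+15-17=37; pred: 23+8-4=27
Step 3: prey: 37+14-19=32; pred: 27+9-5=31
Step 4: prey: 32+12-19=25; pred: 31+9-6=34
Step 5: prey: 25+10-17=18; pred: 34+8-6=36
Step 6: prey: 18+7-12=13; pred: 36+6-7=35
Step 7: prey: 13+5-9=9; pred: 35+4-7=32
Step 8: prey: 9+3-5=7; pred: 32+2-6=28
Step 9: prey: 7+2-3=6; pred: 28+1-5=24
Step 10: prey: 6+2-2=6; pred: 24+1-4=21
Step 11: prey: 6+2-2=6; pred: 21+1-4=18
Max prey = 39 at step 1

Answer: 39 1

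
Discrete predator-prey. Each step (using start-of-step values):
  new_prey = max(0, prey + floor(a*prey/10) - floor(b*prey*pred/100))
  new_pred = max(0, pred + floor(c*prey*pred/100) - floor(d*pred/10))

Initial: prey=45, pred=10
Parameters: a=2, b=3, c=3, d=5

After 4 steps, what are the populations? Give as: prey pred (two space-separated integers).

Answer: 0 29

Derivation:
Step 1: prey: 45+9-13=41; pred: 10+13-5=18
Step 2: prey: 41+8-22=27; pred: 18+22-9=31
Step 3: prey: 27+5-25=7; pred: 31+25-15=41
Step 4: prey: 7+1-8=0; pred: 41+8-20=29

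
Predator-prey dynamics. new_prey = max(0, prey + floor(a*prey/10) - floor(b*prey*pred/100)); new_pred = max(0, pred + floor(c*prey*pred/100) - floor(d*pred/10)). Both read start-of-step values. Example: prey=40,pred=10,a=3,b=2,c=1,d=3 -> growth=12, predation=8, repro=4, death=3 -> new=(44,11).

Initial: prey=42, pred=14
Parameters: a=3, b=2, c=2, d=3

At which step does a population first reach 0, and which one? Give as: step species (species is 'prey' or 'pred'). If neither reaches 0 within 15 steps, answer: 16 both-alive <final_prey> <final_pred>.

Answer: 16 both-alive 1 3

Derivation:
Step 1: prey: 42+12-11=43; pred: 14+11-4=21
Step 2: prey: 43+12-18=37; pred: 21+18-6=33
Step 3: prey: 37+11-24=24; pred: 33+24-9=48
Step 4: prey: 24+7-23=8; pred: 48+23-14=57
Step 5: prey: 8+2-9=1; pred: 57+9-17=49
Step 6: prey: 1+0-0=1; pred: 49+0-14=35
Step 7: prey: 1+0-0=1; pred: 35+0-10=25
Step 8: prey: 1+0-0=1; pred: 25+0-7=18
Step 9: prey: 1+0-0=1; pred: 18+0-5=13
Step 10: prey: 1+0-0=1; pred: 13+0-3=10
Step 11: prey: 1+0-0=1; pred: 10+0-3=7
Step 12: prey: 1+0-0=1; pred: 7+0-2=5
Step 13: prey: 1+0-0=1; pred: 5+0-1=4
Step 14: prey: 1+0-0=1; pred: 4+0-1=3
Step 15: prey: 1+0-0=1; pred: 3+0-0=3
No extinction within 15 steps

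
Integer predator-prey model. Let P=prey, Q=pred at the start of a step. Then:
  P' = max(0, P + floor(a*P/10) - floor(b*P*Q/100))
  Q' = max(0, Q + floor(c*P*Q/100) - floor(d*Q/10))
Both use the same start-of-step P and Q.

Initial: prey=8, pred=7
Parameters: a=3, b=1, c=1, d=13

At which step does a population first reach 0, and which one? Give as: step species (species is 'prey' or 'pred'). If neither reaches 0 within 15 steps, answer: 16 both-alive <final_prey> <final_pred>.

Step 1: prey: 8+2-0=10; pred: 7+0-9=0
First extinction: pred at step 1

Answer: 1 pred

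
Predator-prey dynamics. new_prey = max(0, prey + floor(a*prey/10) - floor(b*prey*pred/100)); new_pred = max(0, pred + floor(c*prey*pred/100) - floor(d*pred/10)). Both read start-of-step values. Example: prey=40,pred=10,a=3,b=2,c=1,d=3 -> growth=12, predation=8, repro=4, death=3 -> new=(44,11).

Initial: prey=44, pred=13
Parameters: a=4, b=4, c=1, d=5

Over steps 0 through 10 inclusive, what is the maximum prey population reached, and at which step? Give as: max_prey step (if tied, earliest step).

Step 1: prey: 44+17-22=39; pred: 13+5-6=12
Step 2: prey: 39+15-18=36; pred: 12+4-6=10
Step 3: prey: 36+14-14=36; pred: 10+3-5=8
Step 4: prey: 36+14-11=39; pred: 8+2-4=6
Step 5: prey: 39+15-9=45; pred: 6+2-3=5
Step 6: prey: 45+18-9=54; pred: 5+2-2=5
Step 7: prey: 54+21-10=65; pred: 5+2-2=5
Step 8: prey: 65+26-13=78; pred: 5+3-2=6
Step 9: prey: 78+31-18=91; pred: 6+4-3=7
Step 10: prey: 91+36-25=102; pred: 7+6-3=10
Max prey = 102 at step 10

Answer: 102 10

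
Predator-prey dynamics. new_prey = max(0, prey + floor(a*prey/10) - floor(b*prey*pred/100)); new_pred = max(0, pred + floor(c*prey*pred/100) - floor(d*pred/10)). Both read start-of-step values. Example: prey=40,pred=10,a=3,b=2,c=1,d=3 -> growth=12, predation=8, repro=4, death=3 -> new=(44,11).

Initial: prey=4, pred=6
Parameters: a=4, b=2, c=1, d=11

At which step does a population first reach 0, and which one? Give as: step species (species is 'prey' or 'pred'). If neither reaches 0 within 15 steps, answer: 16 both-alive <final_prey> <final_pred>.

Step 1: prey: 4+1-0=5; pred: 6+0-6=0
First extinction: pred at step 1

Answer: 1 pred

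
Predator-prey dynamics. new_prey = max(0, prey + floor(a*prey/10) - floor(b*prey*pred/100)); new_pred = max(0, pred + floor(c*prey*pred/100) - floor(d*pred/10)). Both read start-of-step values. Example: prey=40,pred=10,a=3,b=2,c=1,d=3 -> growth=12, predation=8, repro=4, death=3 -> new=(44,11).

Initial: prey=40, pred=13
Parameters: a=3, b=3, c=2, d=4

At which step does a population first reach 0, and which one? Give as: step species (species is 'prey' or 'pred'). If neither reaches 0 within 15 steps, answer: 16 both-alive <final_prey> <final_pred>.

Step 1: prey: 40+12-15=37; pred: 13+10-5=18
Step 2: prey: 37+11-19=29; pred: 18+13-7=24
Step 3: prey: 29+8-20=17; pred: 24+13-9=28
Step 4: prey: 17+5-14=8; pred: 28+9-11=26
Step 5: prey: 8+2-6=4; pred: 26+4-10=20
Step 6: prey: 4+1-2=3; pred: 20+1-8=13
Step 7: prey: 3+0-1=2; pred: 13+0-5=8
Step 8: prey: 2+0-0=2; pred: 8+0-3=5
Step 9: prey: 2+0-0=2; pred: 5+0-2=3
Step 10: prey: 2+0-0=2; pred: 3+0-1=2
Step 11: prey: 2+0-0=2; pred: 2+0-0=2
Steps 12-15: state stable at prey=2, pred=2 (no change)
No extinction within 15 steps

Answer: 16 both-alive 2 2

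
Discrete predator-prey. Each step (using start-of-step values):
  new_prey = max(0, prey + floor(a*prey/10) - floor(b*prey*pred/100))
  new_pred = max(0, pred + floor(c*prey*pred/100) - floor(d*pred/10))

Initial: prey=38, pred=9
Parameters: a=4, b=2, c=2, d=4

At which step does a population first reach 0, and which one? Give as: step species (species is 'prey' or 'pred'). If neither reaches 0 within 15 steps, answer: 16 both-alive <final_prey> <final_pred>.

Step 1: prey: 38+15-6=47; pred: 9+6-3=12
Step 2: prey: 47+18-11=54; pred: 12+11-4=19
Step 3: prey: 54+21-20=55; pred: 19+20-7=32
Step 4: prey: 55+22-35=42; pred: 32+35-12=55
Step 5: prey: 42+16-46=12; pred: 55+46-22=79
Step 6: prey: 12+4-18=0; pred: 79+18-31=66
First extinction: prey at step 6

Answer: 6 prey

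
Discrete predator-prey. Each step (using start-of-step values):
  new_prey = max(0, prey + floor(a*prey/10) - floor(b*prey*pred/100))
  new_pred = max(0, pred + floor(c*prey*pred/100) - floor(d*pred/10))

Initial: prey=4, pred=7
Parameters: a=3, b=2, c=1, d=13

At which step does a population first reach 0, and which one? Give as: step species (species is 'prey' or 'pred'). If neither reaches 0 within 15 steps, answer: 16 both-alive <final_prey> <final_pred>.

Answer: 1 pred

Derivation:
Step 1: prey: 4+1-0=5; pred: 7+0-9=0
First extinction: pred at step 1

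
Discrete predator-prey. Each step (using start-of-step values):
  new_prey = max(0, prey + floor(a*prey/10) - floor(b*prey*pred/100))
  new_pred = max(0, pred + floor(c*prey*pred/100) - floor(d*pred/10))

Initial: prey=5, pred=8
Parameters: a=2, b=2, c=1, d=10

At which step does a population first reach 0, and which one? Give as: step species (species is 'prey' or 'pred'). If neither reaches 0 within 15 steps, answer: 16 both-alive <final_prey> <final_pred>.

Answer: 1 pred

Derivation:
Step 1: prey: 5+1-0=6; pred: 8+0-8=0
First extinction: pred at step 1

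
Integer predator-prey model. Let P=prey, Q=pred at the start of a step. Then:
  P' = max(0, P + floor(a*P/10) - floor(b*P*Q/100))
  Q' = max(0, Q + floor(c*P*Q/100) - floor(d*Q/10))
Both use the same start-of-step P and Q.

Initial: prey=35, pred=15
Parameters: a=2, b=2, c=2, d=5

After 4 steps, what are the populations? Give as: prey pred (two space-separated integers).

Step 1: prey: 35+7-10=32; pred: 15+10-7=18
Step 2: prey: 32+6-11=27; pred: 18+11-9=20
Step 3: prey: 27+5-10=22; pred: 20+10-10=20
Step 4: prey: 22+4-8=18; pred: 20+8-10=18

Answer: 18 18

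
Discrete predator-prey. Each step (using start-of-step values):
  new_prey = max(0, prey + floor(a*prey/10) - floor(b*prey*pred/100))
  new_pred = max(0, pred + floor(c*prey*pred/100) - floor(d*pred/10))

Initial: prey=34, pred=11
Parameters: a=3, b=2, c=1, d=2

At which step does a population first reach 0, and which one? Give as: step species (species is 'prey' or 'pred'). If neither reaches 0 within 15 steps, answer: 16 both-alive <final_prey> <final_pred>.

Answer: 16 both-alive 4 12

Derivation:
Step 1: prey: 34+10-7=37; pred: 11+3-2=12
Step 2: prey: 37+11-8=40; pred: 12+4-2=14
Step 3: prey: 40+12-11=41; pred: 14+5-2=17
Step 4: prey: 41+12-13=40; pred: 17+6-3=20
Step 5: prey: 40+12-16=36; pred: 20+8-4=24
Step 6: prey: 36+10-17=29; pred: 24+8-4=28
Step 7: prey: 29+8-16=21; pred: 28+8-5=31
Step 8: prey: 21+6-13=14; pred: 31+6-6=31
Step 9: prey: 14+4-8=10; pred: 31+4-6=29
Step 10: prey: 10+3-5=8; pred: 29+2-5=26
Step 11: prey: 8+2-4=6; pred: 26+2-5=23
Step 12: prey: 6+1-2=5; pred: 23+1-4=20
Step 13: prey: 5+1-2=4; pred: 20+1-4=17
Step 14: prey: 4+1-1=4; pred: 17+0-3=14
Step 15: prey: 4+1-1=4; pred: 14+0-2=12
No extinction within 15 steps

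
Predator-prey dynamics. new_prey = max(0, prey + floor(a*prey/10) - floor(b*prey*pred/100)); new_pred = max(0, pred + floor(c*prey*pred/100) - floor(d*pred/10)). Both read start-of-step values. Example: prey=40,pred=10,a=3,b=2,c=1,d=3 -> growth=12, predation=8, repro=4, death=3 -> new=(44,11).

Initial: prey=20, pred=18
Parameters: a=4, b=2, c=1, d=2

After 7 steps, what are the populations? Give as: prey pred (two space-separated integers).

Answer: 24 20

Derivation:
Step 1: prey: 20+8-7=21; pred: 18+3-3=18
Step 2: prey: 21+8-7=22; pred: 18+3-3=18
Step 3: prey: 22+8-7=23; pred: 18+3-3=18
Step 4: prey: 23+9-8=24; pred: 18+4-3=19
Step 5: prey: 24+9-9=24; pred: 19+4-3=20
Step 6: prey: 24+9-9=24; pred: 20+4-4=20
Step 7: prey: 24+9-9=24; pred: 20+4-4=20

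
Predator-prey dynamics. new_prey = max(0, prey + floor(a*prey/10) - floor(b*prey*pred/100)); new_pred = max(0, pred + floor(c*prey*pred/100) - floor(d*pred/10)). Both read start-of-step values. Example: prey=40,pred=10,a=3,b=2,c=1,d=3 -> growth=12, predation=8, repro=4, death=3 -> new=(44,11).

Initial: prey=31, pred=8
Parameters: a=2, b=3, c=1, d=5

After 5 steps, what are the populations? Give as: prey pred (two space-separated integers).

Answer: 41 3

Derivation:
Step 1: prey: 31+6-7=30; pred: 8+2-4=6
Step 2: prey: 30+6-5=31; pred: 6+1-3=4
Step 3: prey: 31+6-3=34; pred: 4+1-2=3
Step 4: prey: 34+6-3=37; pred: 3+1-1=3
Step 5: prey: 37+7-3=41; pred: 3+1-1=3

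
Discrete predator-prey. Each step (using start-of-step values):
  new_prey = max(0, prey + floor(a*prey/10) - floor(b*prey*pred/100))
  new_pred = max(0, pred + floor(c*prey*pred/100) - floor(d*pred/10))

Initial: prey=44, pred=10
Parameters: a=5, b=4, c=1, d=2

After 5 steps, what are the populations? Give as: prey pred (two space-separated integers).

Step 1: prey: 44+22-17=49; pred: 10+4-2=12
Step 2: prey: 49+24-23=50; pred: 12+5-2=15
Step 3: prey: 50+25-30=45; pred: 15+7-3=19
Step 4: prey: 45+22-34=33; pred: 19+8-3=24
Step 5: prey: 33+16-31=18; pred: 24+7-4=27

Answer: 18 27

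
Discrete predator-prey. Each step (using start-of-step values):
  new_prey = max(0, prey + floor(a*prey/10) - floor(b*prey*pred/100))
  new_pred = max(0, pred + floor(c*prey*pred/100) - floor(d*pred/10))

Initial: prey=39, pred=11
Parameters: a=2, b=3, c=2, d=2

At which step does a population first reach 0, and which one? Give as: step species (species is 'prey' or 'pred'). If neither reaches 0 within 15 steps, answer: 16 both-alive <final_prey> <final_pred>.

Answer: 16 both-alive 1 4

Derivation:
Step 1: prey: 39+7-12=34; pred: 11+8-2=17
Step 2: prey: 34+6-17=23; pred: 17+11-3=25
Step 3: prey: 23+4-17=10; pred: 25+11-5=31
Step 4: prey: 10+2-9=3; pred: 31+6-6=31
Step 5: prey: 3+0-2=1; pred: 31+1-6=26
Step 6: prey: 1+0-0=1; pred: 26+0-5=21
Step 7: prey: 1+0-0=1; pred: 21+0-4=17
Step 8: prey: 1+0-0=1; pred: 17+0-3=14
Step 9: prey: 1+0-0=1; pred: 14+0-2=12
Step 10: prey: 1+0-0=1; pred: 12+0-2=10
Step 11: prey: 1+0-0=1; pred: 10+0-2=8
Step 12: prey: 1+0-0=1; pred: 8+0-1=7
Step 13: prey: 1+0-0=1; pred: 7+0-1=6
Step 14: prey: 1+0-0=1; pred: 6+0-1=5
Step 15: prey: 1+0-0=1; pred: 5+0-1=4
No extinction within 15 steps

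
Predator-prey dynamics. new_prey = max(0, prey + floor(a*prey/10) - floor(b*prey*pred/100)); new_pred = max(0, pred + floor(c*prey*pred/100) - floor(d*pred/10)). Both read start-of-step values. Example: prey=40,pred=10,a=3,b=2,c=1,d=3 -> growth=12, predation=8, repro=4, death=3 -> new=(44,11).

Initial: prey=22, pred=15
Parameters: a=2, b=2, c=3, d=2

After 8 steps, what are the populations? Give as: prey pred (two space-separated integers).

Answer: 1 24

Derivation:
Step 1: prey: 22+4-6=20; pred: 15+9-3=21
Step 2: prey: 20+4-8=16; pred: 21+12-4=29
Step 3: prey: 16+3-9=10; pred: 29+13-5=37
Step 4: prey: 10+2-7=5; pred: 37+11-7=41
Step 5: prey: 5+1-4=2; pred: 41+6-8=39
Step 6: prey: 2+0-1=1; pred: 39+2-7=34
Step 7: prey: 1+0-0=1; pred: 34+1-6=29
Step 8: prey: 1+0-0=1; pred: 29+0-5=24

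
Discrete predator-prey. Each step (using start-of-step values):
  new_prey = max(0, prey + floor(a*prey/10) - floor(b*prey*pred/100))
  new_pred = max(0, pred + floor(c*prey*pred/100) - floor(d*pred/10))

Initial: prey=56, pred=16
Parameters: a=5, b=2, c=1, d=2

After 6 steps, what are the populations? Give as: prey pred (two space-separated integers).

Step 1: prey: 56+28-17=67; pred: 16+8-3=21
Step 2: prey: 67+33-28=72; pred: 21+14-4=31
Step 3: prey: 72+36-44=64; pred: 31+22-6=47
Step 4: prey: 64+32-60=36; pred: 47+30-9=68
Step 5: prey: 36+18-48=6; pred: 68+24-13=79
Step 6: prey: 6+3-9=0; pred: 79+4-15=68

Answer: 0 68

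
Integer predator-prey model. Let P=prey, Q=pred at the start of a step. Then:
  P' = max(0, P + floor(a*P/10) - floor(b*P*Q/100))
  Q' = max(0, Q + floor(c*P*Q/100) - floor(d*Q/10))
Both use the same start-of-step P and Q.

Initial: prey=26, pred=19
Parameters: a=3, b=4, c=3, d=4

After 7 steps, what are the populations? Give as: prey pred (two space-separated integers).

Answer: 1 3

Derivation:
Step 1: prey: 26+7-19=14; pred: 19+14-7=26
Step 2: prey: 14+4-14=4; pred: 26+10-10=26
Step 3: prey: 4+1-4=1; pred: 26+3-10=19
Step 4: prey: 1+0-0=1; pred: 19+0-7=12
Step 5: prey: 1+0-0=1; pred: 12+0-4=8
Step 6: prey: 1+0-0=1; pred: 8+0-3=5
Step 7: prey: 1+0-0=1; pred: 5+0-2=3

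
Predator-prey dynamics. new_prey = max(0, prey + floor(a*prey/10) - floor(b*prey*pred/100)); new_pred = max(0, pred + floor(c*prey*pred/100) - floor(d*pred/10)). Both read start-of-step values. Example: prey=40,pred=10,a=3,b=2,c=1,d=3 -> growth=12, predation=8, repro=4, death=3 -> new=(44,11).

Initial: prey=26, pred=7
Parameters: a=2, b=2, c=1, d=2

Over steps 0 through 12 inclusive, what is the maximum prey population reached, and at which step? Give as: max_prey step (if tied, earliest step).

Answer: 34 5

Derivation:
Step 1: prey: 26+5-3=28; pred: 7+1-1=7
Step 2: prey: 28+5-3=30; pred: 7+1-1=7
Step 3: prey: 30+6-4=32; pred: 7+2-1=8
Step 4: prey: 32+6-5=33; pred: 8+2-1=9
Step 5: prey: 33+6-5=34; pred: 9+2-1=10
Step 6: prey: 34+6-6=34; pred: 10+3-2=11
Step 7: prey: 34+6-7=33; pred: 11+3-2=12
Step 8: prey: 33+6-7=32; pred: 12+3-2=13
Step 9: prey: 32+6-8=30; pred: 13+4-2=15
Step 10: prey: 30+6-9=27; pred: 15+4-3=16
Step 11: prey: 27+5-8=24; pred: 16+4-3=17
Step 12: prey: 24+4-8=20; pred: 17+4-3=18
Max prey = 34 at step 5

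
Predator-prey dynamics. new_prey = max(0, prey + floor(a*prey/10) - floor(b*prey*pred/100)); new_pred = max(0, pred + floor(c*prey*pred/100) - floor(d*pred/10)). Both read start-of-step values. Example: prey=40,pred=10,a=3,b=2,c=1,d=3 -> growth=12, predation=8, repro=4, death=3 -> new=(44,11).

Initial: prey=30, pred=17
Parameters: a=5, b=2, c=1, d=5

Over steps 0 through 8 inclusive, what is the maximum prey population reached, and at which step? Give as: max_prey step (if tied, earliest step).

Answer: 135 7

Derivation:
Step 1: prey: 30+15-10=35; pred: 17+5-8=14
Step 2: prey: 35+17-9=43; pred: 14+4-7=11
Step 3: prey: 43+21-9=55; pred: 11+4-5=10
Step 4: prey: 55+27-11=71; pred: 10+5-5=10
Step 5: prey: 71+35-14=92; pred: 10+7-5=12
Step 6: prey: 92+46-22=116; pred: 12+11-6=17
Step 7: prey: 116+58-39=135; pred: 17+19-8=28
Step 8: prey: 135+67-75=127; pred: 28+37-14=51
Max prey = 135 at step 7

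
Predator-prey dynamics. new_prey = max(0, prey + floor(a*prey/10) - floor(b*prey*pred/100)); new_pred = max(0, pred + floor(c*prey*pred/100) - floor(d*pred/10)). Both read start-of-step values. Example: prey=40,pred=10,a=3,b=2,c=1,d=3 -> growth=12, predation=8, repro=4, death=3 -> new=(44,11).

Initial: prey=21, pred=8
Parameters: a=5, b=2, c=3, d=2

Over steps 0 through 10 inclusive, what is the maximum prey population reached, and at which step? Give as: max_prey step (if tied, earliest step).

Step 1: prey: 21+10-3=28; pred: 8+5-1=12
Step 2: prey: 28+14-6=36; pred: 12+10-2=20
Step 3: prey: 36+18-14=40; pred: 20+21-4=37
Step 4: prey: 40+20-29=31; pred: 37+44-7=74
Step 5: prey: 31+15-45=1; pred: 74+68-14=128
Step 6: prey: 1+0-2=0; pred: 128+3-25=106
Step 7: prey: 0+0-0=0; pred: 106+0-21=85
Step 8: prey: 0+0-0=0; pred: 85+0-17=68
Step 9: prey: 0+0-0=0; pred: 68+0-13=55
Step 10: prey: 0+0-0=0; pred: 55+0-11=44
Max prey = 40 at step 3

Answer: 40 3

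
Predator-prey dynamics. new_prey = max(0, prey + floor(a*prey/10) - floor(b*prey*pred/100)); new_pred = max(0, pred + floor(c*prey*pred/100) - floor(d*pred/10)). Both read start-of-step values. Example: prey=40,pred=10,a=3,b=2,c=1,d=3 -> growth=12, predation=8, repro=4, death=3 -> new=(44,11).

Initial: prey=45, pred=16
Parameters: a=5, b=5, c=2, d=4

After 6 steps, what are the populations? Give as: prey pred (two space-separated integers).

Answer: 0 6

Derivation:
Step 1: prey: 45+22-36=31; pred: 16+14-6=24
Step 2: prey: 31+15-37=9; pred: 24+14-9=29
Step 3: prey: 9+4-13=0; pred: 29+5-11=23
Step 4: prey: 0+0-0=0; pred: 23+0-9=14
Step 5: prey: 0+0-0=0; pred: 14+0-5=9
Step 6: prey: 0+0-0=0; pred: 9+0-3=6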